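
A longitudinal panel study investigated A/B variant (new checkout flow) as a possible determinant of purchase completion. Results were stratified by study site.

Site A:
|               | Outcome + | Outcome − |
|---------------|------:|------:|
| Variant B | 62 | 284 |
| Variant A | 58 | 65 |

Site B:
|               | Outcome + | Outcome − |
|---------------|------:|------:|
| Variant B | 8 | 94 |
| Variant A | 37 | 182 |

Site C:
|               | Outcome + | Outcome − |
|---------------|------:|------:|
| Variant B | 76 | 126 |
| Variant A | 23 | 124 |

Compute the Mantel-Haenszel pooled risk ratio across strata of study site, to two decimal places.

0.79

RR_MH = Σ(aᵢ·n₀ᵢ/nᵢ) / Σ(cᵢ·n₁ᵢ/nᵢ), with n₁ᵢ = aᵢ+bᵢ (exposed), n₀ᵢ = cᵢ+dᵢ (unexposed), nᵢ = n₁ᵢ+n₀ᵢ.
Stratum 1 (Site A): n₁ = 346, n₀ = 123, n = 469; a·n₀/n = 62·123/469 = 16.2601; c·n₁/n = 58·346/469 = 42.7889
Stratum 2 (Site B): n₁ = 102, n₀ = 219, n = 321; a·n₀/n = 8·219/321 = 5.4579; c·n₁/n = 37·102/321 = 11.7570
Stratum 3 (Site C): n₁ = 202, n₀ = 147, n = 349; a·n₀/n = 76·147/349 = 32.0115; c·n₁/n = 23·202/349 = 13.3123
RR_MH = (16.2601 + 5.4579 + 32.0115) / (42.7889 + 11.7570 + 13.3123) = 53.7295 / 67.8582 = 0.79179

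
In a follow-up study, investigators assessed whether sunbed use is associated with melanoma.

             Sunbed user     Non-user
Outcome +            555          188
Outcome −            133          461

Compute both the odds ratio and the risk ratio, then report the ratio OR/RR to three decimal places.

Reading the table with exposure as columns: a = 555 (Sunbed user, case), b = 133 (Sunbed user, non-case), c = 188 (Non-user, case), d = 461.
OR = (555·461)/(133·188) = 255855/25004 = 10.23256
Risk in exposed = 555/688 = 0.80669; risk in unexposed = 188/649 = 0.28968; RR = 2.78478
OR/RR = 10.23256 / 2.78478 = 3.67446
The outcome is not rare, so the OR lies further from 1 than the RR.

3.674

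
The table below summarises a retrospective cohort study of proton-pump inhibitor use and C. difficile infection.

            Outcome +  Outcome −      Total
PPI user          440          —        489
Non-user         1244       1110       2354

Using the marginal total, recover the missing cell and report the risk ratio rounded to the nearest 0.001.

1.703

The missing cell is in the exposed row: 489 − 440 = 49.
So a = 440, b = 49, c = 1244, d = 1110.
RR = [a/(a+b)] / [c/(c+d)] = (440/489) / (1244/2354) = 0.89980/0.52846 = 1.70267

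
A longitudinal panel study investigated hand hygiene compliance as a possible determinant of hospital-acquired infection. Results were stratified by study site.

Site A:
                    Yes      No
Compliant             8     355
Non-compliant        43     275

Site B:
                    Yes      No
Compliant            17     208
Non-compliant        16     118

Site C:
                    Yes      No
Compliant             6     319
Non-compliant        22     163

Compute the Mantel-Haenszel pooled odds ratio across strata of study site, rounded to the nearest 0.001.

0.236

OR_MH = Σ(aᵢdᵢ/nᵢ) / Σ(bᵢcᵢ/nᵢ), where nᵢ is the stratum total.
Stratum 1 (Site A): n = 681; a·d/n = 8·275/681 = 3.2305; b·c/n = 355·43/681 = 22.4156
Stratum 2 (Site B): n = 359; a·d/n = 17·118/359 = 5.5877; b·c/n = 208·16/359 = 9.2702
Stratum 3 (Site C): n = 510; a·d/n = 6·163/510 = 1.9176; b·c/n = 319·22/510 = 13.7608
OR_MH = (3.2305 + 5.5877 + 1.9176) / (22.4156 + 9.2702 + 13.7608) = 10.7359 / 45.4465 = 0.23623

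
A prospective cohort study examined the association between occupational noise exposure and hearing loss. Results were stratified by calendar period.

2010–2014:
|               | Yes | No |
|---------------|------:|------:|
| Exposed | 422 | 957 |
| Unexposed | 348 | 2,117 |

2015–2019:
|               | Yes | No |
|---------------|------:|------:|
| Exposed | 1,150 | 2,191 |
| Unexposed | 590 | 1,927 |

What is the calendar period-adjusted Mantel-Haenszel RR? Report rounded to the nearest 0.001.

1.658

RR_MH = Σ(aᵢ·n₀ᵢ/nᵢ) / Σ(cᵢ·n₁ᵢ/nᵢ), with n₁ᵢ = aᵢ+bᵢ (exposed), n₀ᵢ = cᵢ+dᵢ (unexposed), nᵢ = n₁ᵢ+n₀ᵢ.
Stratum 1 (2010–2014): n₁ = 1379, n₀ = 2465, n = 3844; a·n₀/n = 422·2465/3844 = 270.6113; c·n₁/n = 348·1379/3844 = 124.8418
Stratum 2 (2015–2019): n₁ = 3341, n₀ = 2517, n = 5858; a·n₀/n = 1150·2517/5858 = 494.1192; c·n₁/n = 590·3341/5858 = 336.4954
RR_MH = (270.6113 + 494.1192) / (124.8418 + 336.4954) = 764.7305 / 461.3372 = 1.65764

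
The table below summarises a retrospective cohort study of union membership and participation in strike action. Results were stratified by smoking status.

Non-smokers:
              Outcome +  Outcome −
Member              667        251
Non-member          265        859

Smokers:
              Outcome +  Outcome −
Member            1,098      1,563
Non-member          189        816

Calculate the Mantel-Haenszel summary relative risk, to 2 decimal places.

RR_MH = Σ(aᵢ·n₀ᵢ/nᵢ) / Σ(cᵢ·n₁ᵢ/nᵢ), with n₁ᵢ = aᵢ+bᵢ (exposed), n₀ᵢ = cᵢ+dᵢ (unexposed), nᵢ = n₁ᵢ+n₀ᵢ.
Stratum 1 (Non-smokers): n₁ = 918, n₀ = 1124, n = 2042; a·n₀/n = 667·1124/2042 = 367.1440; c·n₁/n = 265·918/2042 = 119.1332
Stratum 2 (Smokers): n₁ = 2661, n₀ = 1005, n = 3666; a·n₀/n = 1098·1005/3666 = 301.0065; c·n₁/n = 189·2661/3666 = 137.1874
RR_MH = (367.1440 + 301.0065) / (119.1332 + 137.1874) = 668.1505 / 256.3206 = 2.60670

2.61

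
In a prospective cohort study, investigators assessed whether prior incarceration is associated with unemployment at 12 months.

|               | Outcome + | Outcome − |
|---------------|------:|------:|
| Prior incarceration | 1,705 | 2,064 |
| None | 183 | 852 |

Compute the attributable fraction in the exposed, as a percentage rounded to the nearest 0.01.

Cells: a = 1705, b = 2064, c = 183, d = 852.
Risk in exposed = 1705/3769 = 0.45237; risk in unexposed = 183/1035 = 0.17681.
RR = 0.45237/0.17681 = 2.55851
AR% = (RR − 1)/RR × 100 = (2.55851 − 1)/2.55851 × 100 = 60.9148%

60.91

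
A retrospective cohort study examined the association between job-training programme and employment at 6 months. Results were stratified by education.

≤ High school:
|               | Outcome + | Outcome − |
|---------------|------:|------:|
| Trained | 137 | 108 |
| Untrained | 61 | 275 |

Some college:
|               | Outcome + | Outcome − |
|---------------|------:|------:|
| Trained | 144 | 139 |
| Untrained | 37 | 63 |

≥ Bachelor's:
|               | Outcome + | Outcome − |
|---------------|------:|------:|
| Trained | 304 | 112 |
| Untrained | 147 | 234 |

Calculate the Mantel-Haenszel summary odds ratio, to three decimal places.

OR_MH = Σ(aᵢdᵢ/nᵢ) / Σ(bᵢcᵢ/nᵢ), where nᵢ is the stratum total.
Stratum 1 (≤ High school): n = 581; a·d/n = 137·275/581 = 64.8451; b·c/n = 108·61/581 = 11.3391
Stratum 2 (Some college): n = 383; a·d/n = 144·63/383 = 23.6867; b·c/n = 139·37/383 = 13.4282
Stratum 3 (≥ Bachelor's): n = 797; a·d/n = 304·234/797 = 89.2547; b·c/n = 112·147/797 = 20.6575
OR_MH = (64.8451 + 23.6867 + 89.2547) / (11.3391 + 13.4282 + 20.6575) = 177.7865 / 45.4247 = 3.91387

3.914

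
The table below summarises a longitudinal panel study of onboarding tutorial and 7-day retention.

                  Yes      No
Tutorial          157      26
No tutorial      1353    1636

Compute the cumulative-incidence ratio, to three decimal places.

1.895

Cells: a = 157, b = 26, c = 1353, d = 1636.
Risk in exposed = 157/183 = 0.85792; risk in unexposed = 1353/2989 = 0.45266.
RR = 0.85792 / 0.45266 = 1.89529
The risk among the exposed is 1.90 times that among the unexposed.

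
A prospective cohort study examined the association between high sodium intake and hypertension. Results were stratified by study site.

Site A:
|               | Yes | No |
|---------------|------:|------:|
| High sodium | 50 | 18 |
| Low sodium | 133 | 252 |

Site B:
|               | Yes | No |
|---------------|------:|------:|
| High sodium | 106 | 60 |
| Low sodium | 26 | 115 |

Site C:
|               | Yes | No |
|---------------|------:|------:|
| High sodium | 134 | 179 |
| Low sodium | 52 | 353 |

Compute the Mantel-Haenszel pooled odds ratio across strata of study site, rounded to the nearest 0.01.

OR_MH = Σ(aᵢdᵢ/nᵢ) / Σ(bᵢcᵢ/nᵢ), where nᵢ is the stratum total.
Stratum 1 (Site A): n = 453; a·d/n = 50·252/453 = 27.8146; b·c/n = 18·133/453 = 5.2848
Stratum 2 (Site B): n = 307; a·d/n = 106·115/307 = 39.7068; b·c/n = 60·26/307 = 5.0814
Stratum 3 (Site C): n = 718; a·d/n = 134·353/718 = 65.8802; b·c/n = 179·52/718 = 12.9638
OR_MH = (27.8146 + 39.7068 + 65.8802) / (5.2848 + 5.0814 + 12.9638) = 133.4016 / 23.3300 = 5.71803

5.72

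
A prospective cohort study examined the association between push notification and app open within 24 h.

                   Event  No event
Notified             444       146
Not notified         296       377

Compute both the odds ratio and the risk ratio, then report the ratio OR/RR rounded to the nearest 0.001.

2.264

Cells: a = 444, b = 146, c = 296, d = 377.
OR = (444·377)/(146·296) = 167388/43216 = 3.87329
Risk in exposed = 444/590 = 0.75254; risk in unexposed = 296/673 = 0.43982; RR = 1.71102
OR/RR = 3.87329 / 1.71102 = 2.26373
The outcome is not rare, so the OR lies further from 1 than the RR.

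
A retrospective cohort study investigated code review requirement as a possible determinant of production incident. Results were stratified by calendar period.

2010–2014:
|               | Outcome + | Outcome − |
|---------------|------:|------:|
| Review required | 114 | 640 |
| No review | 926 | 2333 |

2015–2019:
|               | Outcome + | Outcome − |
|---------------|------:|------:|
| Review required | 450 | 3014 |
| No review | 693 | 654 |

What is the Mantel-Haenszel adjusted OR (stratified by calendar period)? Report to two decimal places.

0.22

OR_MH = Σ(aᵢdᵢ/nᵢ) / Σ(bᵢcᵢ/nᵢ), where nᵢ is the stratum total.
Stratum 1 (2010–2014): n = 4013; a·d/n = 114·2333/4013 = 66.2751; b·c/n = 640·926/4013 = 147.6800
Stratum 2 (2015–2019): n = 4811; a·d/n = 450·654/4811 = 61.1723; b·c/n = 3014·693/4811 = 434.1513
OR_MH = (66.2751 + 61.1723) / (147.6800 + 434.1513) = 127.4474 / 581.8314 = 0.21905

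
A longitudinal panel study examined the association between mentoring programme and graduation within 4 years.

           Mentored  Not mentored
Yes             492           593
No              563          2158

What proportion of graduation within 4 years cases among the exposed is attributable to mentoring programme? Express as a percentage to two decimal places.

53.78

Reading the table with exposure as columns: a = 492 (Mentored, case), b = 563 (Mentored, non-case), c = 593 (Not mentored, case), d = 2158.
Risk in exposed = 492/1055 = 0.46635; risk in unexposed = 593/2751 = 0.21556.
RR = 0.46635/0.21556 = 2.16346
AR% = (RR − 1)/RR × 100 = (2.16346 − 1)/2.16346 × 100 = 53.7777%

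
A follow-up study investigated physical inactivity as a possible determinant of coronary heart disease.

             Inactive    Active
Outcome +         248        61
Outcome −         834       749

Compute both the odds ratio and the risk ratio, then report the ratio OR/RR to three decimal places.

Reading the table with exposure as columns: a = 248 (Inactive, case), b = 834 (Inactive, non-case), c = 61 (Active, case), d = 749.
OR = (248·749)/(834·61) = 185752/50874 = 3.65122
Risk in exposed = 248/1082 = 0.22921; risk in unexposed = 61/810 = 0.07531; RR = 3.04354
OR/RR = 3.65122 / 3.04354 = 1.19966
The outcome is not rare, so the OR lies further from 1 than the RR.

1.200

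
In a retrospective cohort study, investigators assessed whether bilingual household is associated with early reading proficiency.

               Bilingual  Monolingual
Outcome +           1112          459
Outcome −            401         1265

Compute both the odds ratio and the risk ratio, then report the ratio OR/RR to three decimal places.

Reading the table with exposure as columns: a = 1112 (Bilingual, case), b = 401 (Bilingual, non-case), c = 459 (Monolingual, case), d = 1265.
OR = (1112·1265)/(401·459) = 1406680/184059 = 7.64255
Risk in exposed = 1112/1513 = 0.73496; risk in unexposed = 459/1724 = 0.26624; RR = 2.76052
OR/RR = 7.64255 / 2.76052 = 2.76852
The outcome is not rare, so the OR lies further from 1 than the RR.

2.769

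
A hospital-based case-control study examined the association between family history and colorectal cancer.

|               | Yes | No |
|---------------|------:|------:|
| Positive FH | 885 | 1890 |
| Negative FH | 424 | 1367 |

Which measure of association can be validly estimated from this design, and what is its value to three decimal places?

1.510

Cells: a = 885, b = 1890, c = 424, d = 1367.
This is a hospital-based case-control study: participants were sampled on outcome status, so risks in the source population cannot be estimated directly — relative risk is not valid here. The odds ratio is the appropriate measure.
OR = (a·d)/(b·c) = (885 × 1367) / (1890 × 424) = 1209795 / 801360 = 1.50968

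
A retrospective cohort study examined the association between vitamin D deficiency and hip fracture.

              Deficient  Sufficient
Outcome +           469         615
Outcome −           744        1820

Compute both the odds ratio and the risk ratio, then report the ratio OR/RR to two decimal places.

Reading the table with exposure as columns: a = 469 (Deficient, case), b = 744 (Deficient, non-case), c = 615 (Sufficient, case), d = 1820.
OR = (469·1820)/(744·615) = 853580/457560 = 1.86550
Risk in exposed = 469/1213 = 0.38664; risk in unexposed = 615/2435 = 0.25257; RR = 1.53086
OR/RR = 1.86550 / 1.53086 = 1.21860
The outcome is not rare, so the OR lies further from 1 than the RR.

1.22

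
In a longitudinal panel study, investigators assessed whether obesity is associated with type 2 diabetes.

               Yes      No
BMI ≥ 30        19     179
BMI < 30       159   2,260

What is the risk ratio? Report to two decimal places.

1.46

Cells: a = 19, b = 179, c = 159, d = 2260.
Risk in exposed = 19/198 = 0.09596; risk in unexposed = 159/2419 = 0.06573.
RR = 0.09596 / 0.06573 = 1.45991
The risk among the exposed is 1.46 times that among the unexposed.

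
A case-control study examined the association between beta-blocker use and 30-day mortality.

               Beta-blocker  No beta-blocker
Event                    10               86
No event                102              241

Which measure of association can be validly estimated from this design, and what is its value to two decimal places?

Reading the table with exposure as columns: a = 10 (Beta-blocker, case), b = 102 (Beta-blocker, non-case), c = 86 (No beta-blocker, case), d = 241.
This is a case-control study: participants were sampled on outcome status, so risks in the source population cannot be estimated directly — relative risk is not valid here. The odds ratio is the appropriate measure.
OR = (a·d)/(b·c) = (10 × 241) / (102 × 86) = 2410 / 8772 = 0.27474

0.27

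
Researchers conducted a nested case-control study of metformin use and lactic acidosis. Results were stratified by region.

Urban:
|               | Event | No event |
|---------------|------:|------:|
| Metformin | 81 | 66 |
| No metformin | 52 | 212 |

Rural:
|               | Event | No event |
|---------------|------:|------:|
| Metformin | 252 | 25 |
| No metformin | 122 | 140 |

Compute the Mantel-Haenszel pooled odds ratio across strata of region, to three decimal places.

OR_MH = Σ(aᵢdᵢ/nᵢ) / Σ(bᵢcᵢ/nᵢ), where nᵢ is the stratum total.
Stratum 1 (Urban): n = 411; a·d/n = 81·212/411 = 41.7810; b·c/n = 66·52/411 = 8.3504
Stratum 2 (Rural): n = 539; a·d/n = 252·140/539 = 65.4545; b·c/n = 25·122/539 = 5.6586
OR_MH = (41.7810 + 65.4545) / (8.3504 + 5.6586) = 107.2356 / 14.0090 = 7.65477

7.655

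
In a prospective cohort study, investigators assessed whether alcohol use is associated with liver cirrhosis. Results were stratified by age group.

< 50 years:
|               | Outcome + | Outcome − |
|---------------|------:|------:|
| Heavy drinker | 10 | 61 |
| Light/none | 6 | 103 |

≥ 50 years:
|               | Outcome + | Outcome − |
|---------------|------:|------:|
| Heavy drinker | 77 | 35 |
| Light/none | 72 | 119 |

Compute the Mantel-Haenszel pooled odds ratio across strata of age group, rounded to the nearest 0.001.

3.475

OR_MH = Σ(aᵢdᵢ/nᵢ) / Σ(bᵢcᵢ/nᵢ), where nᵢ is the stratum total.
Stratum 1 (< 50 years): n = 180; a·d/n = 10·103/180 = 5.7222; b·c/n = 61·6/180 = 2.0333
Stratum 2 (≥ 50 years): n = 303; a·d/n = 77·119/303 = 30.2409; b·c/n = 35·72/303 = 8.3168
OR_MH = (5.7222 + 30.2409) / (2.0333 + 8.3168) = 35.9631 / 10.3502 = 3.47464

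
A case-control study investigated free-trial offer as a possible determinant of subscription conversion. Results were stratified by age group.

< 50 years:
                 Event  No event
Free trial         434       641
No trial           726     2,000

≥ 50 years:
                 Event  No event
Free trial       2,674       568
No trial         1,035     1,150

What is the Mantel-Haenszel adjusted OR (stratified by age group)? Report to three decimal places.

OR_MH = Σ(aᵢdᵢ/nᵢ) / Σ(bᵢcᵢ/nᵢ), where nᵢ is the stratum total.
Stratum 1 (< 50 years): n = 3801; a·d/n = 434·2000/3801 = 228.3610; b·c/n = 641·726/3801 = 122.4325
Stratum 2 (≥ 50 years): n = 5427; a·d/n = 2674·1150/5427 = 566.6298; b·c/n = 568·1035/5427 = 108.3250
OR_MH = (228.3610 + 566.6298) / (122.4325 + 108.3250) = 794.9908 / 230.7576 = 3.44513

3.445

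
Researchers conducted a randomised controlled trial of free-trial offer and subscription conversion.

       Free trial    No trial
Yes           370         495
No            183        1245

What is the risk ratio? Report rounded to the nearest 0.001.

2.352

Reading the table with exposure as columns: a = 370 (Free trial, case), b = 183 (Free trial, non-case), c = 495 (No trial, case), d = 1245.
Risk in exposed = 370/553 = 0.66908; risk in unexposed = 495/1740 = 0.28448.
RR = 0.66908 / 0.28448 = 2.35191
The risk among the exposed is 2.35 times that among the unexposed.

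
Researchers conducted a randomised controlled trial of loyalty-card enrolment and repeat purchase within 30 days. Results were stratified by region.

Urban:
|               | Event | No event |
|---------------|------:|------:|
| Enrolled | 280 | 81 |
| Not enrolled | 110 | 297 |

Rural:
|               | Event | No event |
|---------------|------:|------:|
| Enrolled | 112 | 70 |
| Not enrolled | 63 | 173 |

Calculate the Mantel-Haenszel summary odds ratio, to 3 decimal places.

OR_MH = Σ(aᵢdᵢ/nᵢ) / Σ(bᵢcᵢ/nᵢ), where nᵢ is the stratum total.
Stratum 1 (Urban): n = 768; a·d/n = 280·297/768 = 108.2812; b·c/n = 81·110/768 = 11.6016
Stratum 2 (Rural): n = 418; a·d/n = 112·173/418 = 46.3541; b·c/n = 70·63/418 = 10.5502
OR_MH = (108.2812 + 46.3541) / (11.6016 + 10.5502) = 154.6353 / 22.1518 = 6.98071

6.981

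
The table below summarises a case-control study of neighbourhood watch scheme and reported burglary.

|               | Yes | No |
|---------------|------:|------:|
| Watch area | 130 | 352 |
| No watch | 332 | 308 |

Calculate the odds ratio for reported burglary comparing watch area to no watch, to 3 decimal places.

Cells: a = 130, b = 352, c = 332, d = 308.
OR = (a·d)/(b·c) = (130 × 308) / (352 × 332) = 40040 / 116864 = 0.34262
Exposure is associated with lower odds of reported burglary (OR = 0.34 < 1).

0.343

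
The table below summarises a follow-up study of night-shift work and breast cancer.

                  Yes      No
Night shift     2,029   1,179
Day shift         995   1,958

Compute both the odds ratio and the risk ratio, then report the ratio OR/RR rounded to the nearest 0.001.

1.804

Cells: a = 2029, b = 1179, c = 995, d = 1958.
OR = (2029·1958)/(1179·995) = 3972782/1173105 = 3.38655
Risk in exposed = 2029/3208 = 0.63248; risk in unexposed = 995/2953 = 0.33695; RR = 1.87710
OR/RR = 3.38655 / 1.87710 = 1.80414
The outcome is not rare, so the OR lies further from 1 than the RR.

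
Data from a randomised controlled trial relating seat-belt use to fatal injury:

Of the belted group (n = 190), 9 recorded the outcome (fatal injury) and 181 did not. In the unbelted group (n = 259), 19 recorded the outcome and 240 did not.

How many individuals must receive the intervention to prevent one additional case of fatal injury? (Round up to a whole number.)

39

Risk in treated group = 9/190 = 0.04737; risk in control = 19/259 = 0.07336.
Absolute risk reduction = 0.07336 − 0.04737 = 0.02599
NNT = 1 / ARR = 1 / 0.02599 = 38.475 → round up → 39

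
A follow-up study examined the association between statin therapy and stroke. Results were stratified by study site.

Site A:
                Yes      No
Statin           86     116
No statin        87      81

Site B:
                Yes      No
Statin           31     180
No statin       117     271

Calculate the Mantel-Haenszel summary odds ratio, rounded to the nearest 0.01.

0.53

OR_MH = Σ(aᵢdᵢ/nᵢ) / Σ(bᵢcᵢ/nᵢ), where nᵢ is the stratum total.
Stratum 1 (Site A): n = 370; a·d/n = 86·81/370 = 18.8270; b·c/n = 116·87/370 = 27.2757
Stratum 2 (Site B): n = 599; a·d/n = 31·271/599 = 14.0250; b·c/n = 180·117/599 = 35.1586
OR_MH = (18.8270 + 14.0250) / (27.2757 + 35.1586) = 32.8521 / 62.4343 = 0.52619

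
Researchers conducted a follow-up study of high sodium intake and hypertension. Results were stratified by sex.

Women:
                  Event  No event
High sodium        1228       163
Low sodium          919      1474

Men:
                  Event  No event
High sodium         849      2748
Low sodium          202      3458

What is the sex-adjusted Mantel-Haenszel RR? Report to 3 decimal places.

2.751

RR_MH = Σ(aᵢ·n₀ᵢ/nᵢ) / Σ(cᵢ·n₁ᵢ/nᵢ), with n₁ᵢ = aᵢ+bᵢ (exposed), n₀ᵢ = cᵢ+dᵢ (unexposed), nᵢ = n₁ᵢ+n₀ᵢ.
Stratum 1 (Women): n₁ = 1391, n₀ = 2393, n = 3784; a·n₀/n = 1228·2393/3784 = 776.5867; c·n₁/n = 919·1391/3784 = 337.8248
Stratum 2 (Men): n₁ = 3597, n₀ = 3660, n = 7257; a·n₀/n = 849·3660/7257 = 428.1852; c·n₁/n = 202·3597/7257 = 100.1232
RR_MH = (776.5867 + 428.1852) / (337.8248 + 100.1232) = 1204.7719 / 437.9480 = 2.75095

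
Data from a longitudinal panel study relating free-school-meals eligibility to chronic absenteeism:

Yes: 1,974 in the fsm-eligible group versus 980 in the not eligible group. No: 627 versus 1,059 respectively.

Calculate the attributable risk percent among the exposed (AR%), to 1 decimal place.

36.7

From the description: a = 1974, b = 627, c = 980, d = 1059.
Risk in exposed = 1974/2601 = 0.75894; risk in unexposed = 980/2039 = 0.48063.
RR = 0.75894/0.48063 = 1.57906
AR% = (RR − 1)/RR × 100 = (1.57906 − 1)/1.57906 × 100 = 36.6711%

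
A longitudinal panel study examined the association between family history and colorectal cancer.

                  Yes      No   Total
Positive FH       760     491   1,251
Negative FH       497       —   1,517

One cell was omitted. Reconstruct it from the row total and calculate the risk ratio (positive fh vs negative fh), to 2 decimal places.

1.85

The missing cell is in the unexposed row: 1517 − 497 = 1020.
So a = 760, b = 491, c = 497, d = 1020.
RR = [a/(a+b)] / [c/(c+d)] = (760/1251) / (497/1517) = 0.60751/0.32762 = 1.85432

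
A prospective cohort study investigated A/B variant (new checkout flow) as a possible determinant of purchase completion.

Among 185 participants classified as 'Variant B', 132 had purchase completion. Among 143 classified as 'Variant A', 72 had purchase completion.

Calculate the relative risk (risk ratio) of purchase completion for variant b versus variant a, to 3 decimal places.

1.417

From the description: a = 132, b = 53, c = 72, d = 71.
Risk in exposed = 132/185 = 0.71351; risk in unexposed = 72/143 = 0.50350.
RR = 0.71351 / 0.50350 = 1.41712
The risk among the exposed is 1.42 times that among the unexposed.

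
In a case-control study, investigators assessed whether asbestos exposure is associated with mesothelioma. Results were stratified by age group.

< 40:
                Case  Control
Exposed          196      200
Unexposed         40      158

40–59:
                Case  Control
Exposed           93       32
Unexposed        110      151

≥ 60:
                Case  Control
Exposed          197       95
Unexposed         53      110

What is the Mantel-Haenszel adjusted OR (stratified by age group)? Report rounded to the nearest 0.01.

4.05

OR_MH = Σ(aᵢdᵢ/nᵢ) / Σ(bᵢcᵢ/nᵢ), where nᵢ is the stratum total.
Stratum 1 (< 40): n = 594; a·d/n = 196·158/594 = 52.1347; b·c/n = 200·40/594 = 13.4680
Stratum 2 (40–59): n = 386; a·d/n = 93·151/386 = 36.3808; b·c/n = 32·110/386 = 9.1192
Stratum 3 (≥ 60): n = 455; a·d/n = 197·110/455 = 47.6264; b·c/n = 95·53/455 = 11.0659
OR_MH = (52.1347 + 36.3808 + 47.6264) / (13.4680 + 9.1192 + 11.0659) = 136.1419 / 33.6531 = 4.04545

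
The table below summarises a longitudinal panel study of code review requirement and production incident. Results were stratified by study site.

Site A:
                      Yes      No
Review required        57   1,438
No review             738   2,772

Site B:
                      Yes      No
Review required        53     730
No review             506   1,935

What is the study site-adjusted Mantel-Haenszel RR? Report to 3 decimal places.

0.233

RR_MH = Σ(aᵢ·n₀ᵢ/nᵢ) / Σ(cᵢ·n₁ᵢ/nᵢ), with n₁ᵢ = aᵢ+bᵢ (exposed), n₀ᵢ = cᵢ+dᵢ (unexposed), nᵢ = n₁ᵢ+n₀ᵢ.
Stratum 1 (Site A): n₁ = 1495, n₀ = 3510, n = 5005; a·n₀/n = 57·3510/5005 = 39.9740; c·n₁/n = 738·1495/5005 = 220.4416
Stratum 2 (Site B): n₁ = 783, n₀ = 2441, n = 3224; a·n₀/n = 53·2441/3224 = 40.1281; c·n₁/n = 506·783/3224 = 122.8902
RR_MH = (39.9740 + 40.1281) / (220.4416 + 122.8902) = 80.1021 / 343.3318 = 0.23331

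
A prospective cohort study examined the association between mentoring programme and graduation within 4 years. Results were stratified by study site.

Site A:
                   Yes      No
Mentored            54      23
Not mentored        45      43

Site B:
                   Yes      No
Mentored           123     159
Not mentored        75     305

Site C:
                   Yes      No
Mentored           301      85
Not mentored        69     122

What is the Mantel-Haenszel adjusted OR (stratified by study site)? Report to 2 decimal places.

OR_MH = Σ(aᵢdᵢ/nᵢ) / Σ(bᵢcᵢ/nᵢ), where nᵢ is the stratum total.
Stratum 1 (Site A): n = 165; a·d/n = 54·43/165 = 14.0727; b·c/n = 23·45/165 = 6.2727
Stratum 2 (Site B): n = 662; a·d/n = 123·305/662 = 56.6692; b·c/n = 159·75/662 = 18.0136
Stratum 3 (Site C): n = 577; a·d/n = 301·122/577 = 63.6430; b·c/n = 85·69/577 = 10.1646
OR_MH = (14.0727 + 56.6692 + 63.6430) / (6.2727 + 18.0136 + 10.1646) = 134.3849 / 34.4510 = 3.90076

3.90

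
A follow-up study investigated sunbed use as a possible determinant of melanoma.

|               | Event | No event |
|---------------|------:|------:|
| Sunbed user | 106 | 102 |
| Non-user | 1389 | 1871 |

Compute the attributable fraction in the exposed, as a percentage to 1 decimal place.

16.4

Cells: a = 106, b = 102, c = 1389, d = 1871.
Risk in exposed = 106/208 = 0.50962; risk in unexposed = 1389/3260 = 0.42607.
RR = 0.50962/0.42607 = 1.19607
AR% = (RR − 1)/RR × 100 = (1.19607 − 1)/1.19607 × 100 = 16.3931%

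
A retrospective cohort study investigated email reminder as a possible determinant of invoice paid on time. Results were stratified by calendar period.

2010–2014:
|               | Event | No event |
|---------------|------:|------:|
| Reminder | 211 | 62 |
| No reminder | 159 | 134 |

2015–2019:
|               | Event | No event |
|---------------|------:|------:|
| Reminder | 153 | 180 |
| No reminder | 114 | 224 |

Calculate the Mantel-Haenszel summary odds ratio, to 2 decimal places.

2.10

OR_MH = Σ(aᵢdᵢ/nᵢ) / Σ(bᵢcᵢ/nᵢ), where nᵢ is the stratum total.
Stratum 1 (2010–2014): n = 566; a·d/n = 211·134/566 = 49.9541; b·c/n = 62·159/566 = 17.4170
Stratum 2 (2015–2019): n = 671; a·d/n = 153·224/671 = 51.0760; b·c/n = 180·114/671 = 30.5812
OR_MH = (49.9541 + 51.0760) / (17.4170 + 30.5812) = 101.0301 / 47.9982 = 2.10487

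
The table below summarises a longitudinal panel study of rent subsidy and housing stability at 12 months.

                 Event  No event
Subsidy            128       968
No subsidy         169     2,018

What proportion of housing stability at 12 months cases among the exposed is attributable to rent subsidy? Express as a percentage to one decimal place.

33.8

Cells: a = 128, b = 968, c = 169, d = 2018.
Risk in exposed = 128/1096 = 0.11679; risk in unexposed = 169/2187 = 0.07727.
RR = 0.11679/0.07727 = 1.51134
AR% = (RR − 1)/RR × 100 = (1.51134 − 1)/1.51134 × 100 = 33.8334%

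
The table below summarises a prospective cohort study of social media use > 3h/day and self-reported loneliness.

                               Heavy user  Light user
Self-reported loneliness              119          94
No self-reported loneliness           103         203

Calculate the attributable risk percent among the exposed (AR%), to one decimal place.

Reading the table with exposure as columns: a = 119 (Heavy user, case), b = 103 (Heavy user, non-case), c = 94 (Light user, case), d = 203.
Risk in exposed = 119/222 = 0.53604; risk in unexposed = 94/297 = 0.31650.
RR = 0.53604/0.31650 = 1.69365
AR% = (RR − 1)/RR × 100 = (1.69365 − 1)/1.69365 × 100 = 40.9558%

41.0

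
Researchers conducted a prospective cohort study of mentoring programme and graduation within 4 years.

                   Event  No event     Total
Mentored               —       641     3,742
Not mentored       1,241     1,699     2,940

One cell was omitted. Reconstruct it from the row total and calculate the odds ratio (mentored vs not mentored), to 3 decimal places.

The missing cell is in the exposed row: 3742 − 641 = 3101.
So a = 3101, b = 641, c = 1241, d = 1699.
OR = (a·d)/(b·c) = (3101 × 1699) / (641 × 1241) = 5268599 / 795481 = 6.62316

6.623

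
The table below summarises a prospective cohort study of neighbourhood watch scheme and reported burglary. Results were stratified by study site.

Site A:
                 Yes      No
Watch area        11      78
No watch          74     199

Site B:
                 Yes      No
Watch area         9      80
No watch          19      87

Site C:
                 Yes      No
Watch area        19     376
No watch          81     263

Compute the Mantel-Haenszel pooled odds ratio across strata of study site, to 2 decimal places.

OR_MH = Σ(aᵢdᵢ/nᵢ) / Σ(bᵢcᵢ/nᵢ), where nᵢ is the stratum total.
Stratum 1 (Site A): n = 362; a·d/n = 11·199/362 = 6.0470; b·c/n = 78·74/362 = 15.9448
Stratum 2 (Site B): n = 195; a·d/n = 9·87/195 = 4.0154; b·c/n = 80·19/195 = 7.7949
Stratum 3 (Site C): n = 739; a·d/n = 19·263/739 = 6.7618; b·c/n = 376·81/739 = 41.2124
OR_MH = (6.0470 + 4.0154 + 6.7618) / (15.9448 + 7.7949 + 41.2124) = 16.8242 / 64.9521 = 0.25902

0.26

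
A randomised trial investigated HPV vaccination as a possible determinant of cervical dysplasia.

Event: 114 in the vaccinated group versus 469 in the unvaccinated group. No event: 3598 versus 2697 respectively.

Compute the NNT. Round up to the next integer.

9

Risk in treated group = 114/3712 = 0.03071; risk in control = 469/3166 = 0.14814.
Absolute risk reduction = 0.14814 − 0.03071 = 0.11743
NNT = 1 / ARR = 1 / 0.11743 = 8.516 → round up → 9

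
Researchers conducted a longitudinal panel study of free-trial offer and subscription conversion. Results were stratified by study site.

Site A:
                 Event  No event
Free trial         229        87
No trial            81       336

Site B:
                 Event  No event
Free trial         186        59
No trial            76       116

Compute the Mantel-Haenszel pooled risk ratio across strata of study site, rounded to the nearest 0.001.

RR_MH = Σ(aᵢ·n₀ᵢ/nᵢ) / Σ(cᵢ·n₁ᵢ/nᵢ), with n₁ᵢ = aᵢ+bᵢ (exposed), n₀ᵢ = cᵢ+dᵢ (unexposed), nᵢ = n₁ᵢ+n₀ᵢ.
Stratum 1 (Site A): n₁ = 316, n₀ = 417, n = 733; a·n₀/n = 229·417/733 = 130.2769; c·n₁/n = 81·316/733 = 34.9195
Stratum 2 (Site B): n₁ = 245, n₀ = 192, n = 437; a·n₀/n = 186·192/437 = 81.7208; c·n₁/n = 76·245/437 = 42.6087
RR_MH = (130.2769 + 81.7208) / (34.9195 + 42.6087) = 211.9978 / 77.5282 = 2.73446

2.734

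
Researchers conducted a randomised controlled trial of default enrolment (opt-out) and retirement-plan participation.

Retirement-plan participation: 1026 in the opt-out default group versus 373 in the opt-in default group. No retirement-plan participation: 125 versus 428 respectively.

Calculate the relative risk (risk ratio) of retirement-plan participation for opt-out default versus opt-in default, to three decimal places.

From the description: a = 1026, b = 125, c = 373, d = 428.
Risk in exposed = 1026/1151 = 0.89140; risk in unexposed = 373/801 = 0.46567.
RR = 0.89140 / 0.46567 = 1.91424
The risk among the exposed is 1.91 times that among the unexposed.

1.914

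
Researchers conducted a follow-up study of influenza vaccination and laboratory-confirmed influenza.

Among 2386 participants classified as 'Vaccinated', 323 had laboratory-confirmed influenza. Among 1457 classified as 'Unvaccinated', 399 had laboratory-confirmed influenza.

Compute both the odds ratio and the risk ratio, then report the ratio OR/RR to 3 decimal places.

0.840

From the description: a = 323, b = 2063, c = 399, d = 1058.
OR = (323·1058)/(2063·399) = 341734/823137 = 0.41516
Risk in exposed = 323/2386 = 0.13537; risk in unexposed = 399/1457 = 0.27385; RR = 0.49433
OR/RR = 0.41516 / 0.49433 = 0.83984
The outcome is not rare, so the OR lies further from 1 than the RR.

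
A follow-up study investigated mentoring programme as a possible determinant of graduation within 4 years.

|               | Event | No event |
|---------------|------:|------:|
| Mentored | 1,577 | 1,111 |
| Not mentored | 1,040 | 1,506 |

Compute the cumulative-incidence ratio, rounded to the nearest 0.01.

1.44

Cells: a = 1577, b = 1111, c = 1040, d = 1506.
Risk in exposed = 1577/2688 = 0.58668; risk in unexposed = 1040/2546 = 0.40848.
RR = 0.58668 / 0.40848 = 1.43624
The risk among the exposed is 1.44 times that among the unexposed.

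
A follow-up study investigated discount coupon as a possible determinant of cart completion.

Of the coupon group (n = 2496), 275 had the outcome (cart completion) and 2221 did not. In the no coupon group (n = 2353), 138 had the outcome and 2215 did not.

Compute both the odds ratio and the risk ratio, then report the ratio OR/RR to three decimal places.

From the description: a = 275, b = 2221, c = 138, d = 2215.
OR = (275·2215)/(2221·138) = 609125/306498 = 1.98737
Risk in exposed = 275/2496 = 0.11018; risk in unexposed = 138/2353 = 0.05865; RR = 1.87859
OR/RR = 1.98737 / 1.87859 = 1.05791
The outcome is not rare, so the OR lies further from 1 than the RR.

1.058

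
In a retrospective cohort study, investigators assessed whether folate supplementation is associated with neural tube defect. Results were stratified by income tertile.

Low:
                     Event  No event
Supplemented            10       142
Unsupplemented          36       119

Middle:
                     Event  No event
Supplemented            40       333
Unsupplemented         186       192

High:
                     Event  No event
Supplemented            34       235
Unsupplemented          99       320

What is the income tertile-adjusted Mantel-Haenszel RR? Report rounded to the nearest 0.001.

RR_MH = Σ(aᵢ·n₀ᵢ/nᵢ) / Σ(cᵢ·n₁ᵢ/nᵢ), with n₁ᵢ = aᵢ+bᵢ (exposed), n₀ᵢ = cᵢ+dᵢ (unexposed), nᵢ = n₁ᵢ+n₀ᵢ.
Stratum 1 (Low): n₁ = 152, n₀ = 155, n = 307; a·n₀/n = 10·155/307 = 5.0489; c·n₁/n = 36·152/307 = 17.8241
Stratum 2 (Middle): n₁ = 373, n₀ = 378, n = 751; a·n₀/n = 40·378/751 = 20.1332; c·n₁/n = 186·373/751 = 92.3808
Stratum 3 (High): n₁ = 269, n₀ = 419, n = 688; a·n₀/n = 34·419/688 = 20.7064; c·n₁/n = 99·269/688 = 38.7078
RR_MH = (5.0489 + 20.1332 + 20.7064) / (17.8241 + 92.3808 + 38.7078) = 45.8884 / 148.9128 = 0.30816

0.308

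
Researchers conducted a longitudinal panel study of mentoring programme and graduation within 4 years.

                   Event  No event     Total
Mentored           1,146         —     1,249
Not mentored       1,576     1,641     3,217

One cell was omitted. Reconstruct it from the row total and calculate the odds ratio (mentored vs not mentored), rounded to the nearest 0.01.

11.59

The missing cell is in the exposed row: 1249 − 1146 = 103.
So a = 1146, b = 103, c = 1576, d = 1641.
OR = (a·d)/(b·c) = (1146 × 1641) / (103 × 1576) = 1880586 / 162328 = 11.58510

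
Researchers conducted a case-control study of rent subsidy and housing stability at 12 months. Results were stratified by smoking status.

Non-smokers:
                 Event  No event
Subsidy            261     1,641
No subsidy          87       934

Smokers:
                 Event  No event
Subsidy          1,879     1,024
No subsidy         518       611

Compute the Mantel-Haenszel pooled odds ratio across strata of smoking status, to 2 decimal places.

OR_MH = Σ(aᵢdᵢ/nᵢ) / Σ(bᵢcᵢ/nᵢ), where nᵢ is the stratum total.
Stratum 1 (Non-smokers): n = 2923; a·d/n = 261·934/2923 = 83.3986; b·c/n = 1641·87/2923 = 48.8426
Stratum 2 (Smokers): n = 4032; a·d/n = 1879·611/4032 = 284.7393; b·c/n = 1024·518/4032 = 131.5556
OR_MH = (83.3986 + 284.7393) / (48.8426 + 131.5556) = 368.1379 / 180.3982 = 2.04070

2.04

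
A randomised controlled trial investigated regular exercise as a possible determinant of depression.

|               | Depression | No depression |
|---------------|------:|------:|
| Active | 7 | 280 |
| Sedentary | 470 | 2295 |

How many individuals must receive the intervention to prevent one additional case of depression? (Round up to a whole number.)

Risk in treated group = 7/287 = 0.02439; risk in control = 470/2765 = 0.16998.
Absolute risk reduction = 0.16998 − 0.02439 = 0.14559
NNT = 1 / ARR = 1 / 0.14559 = 6.869 → round up → 7

7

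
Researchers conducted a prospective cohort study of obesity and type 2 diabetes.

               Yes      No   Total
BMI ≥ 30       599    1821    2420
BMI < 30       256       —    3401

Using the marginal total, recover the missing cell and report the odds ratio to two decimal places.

The missing cell is in the unexposed row: 3401 − 256 = 3145.
So a = 599, b = 1821, c = 256, d = 3145.
OR = (a·d)/(b·c) = (599 × 3145) / (1821 × 256) = 1883855 / 466176 = 4.04108

4.04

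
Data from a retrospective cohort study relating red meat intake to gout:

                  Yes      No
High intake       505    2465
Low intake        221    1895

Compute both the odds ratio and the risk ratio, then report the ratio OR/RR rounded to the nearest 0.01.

1.08

Cells: a = 505, b = 2465, c = 221, d = 1895.
OR = (505·1895)/(2465·221) = 956975/544765 = 1.75667
Risk in exposed = 505/2970 = 0.17003; risk in unexposed = 221/2116 = 0.10444; RR = 1.62801
OR/RR = 1.75667 / 1.62801 = 1.07903
The outcome is not rare, so the OR lies further from 1 than the RR.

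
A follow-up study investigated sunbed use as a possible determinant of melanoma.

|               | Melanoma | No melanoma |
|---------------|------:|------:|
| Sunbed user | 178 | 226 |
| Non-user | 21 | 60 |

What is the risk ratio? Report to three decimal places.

Cells: a = 178, b = 226, c = 21, d = 60.
Risk in exposed = 178/404 = 0.44059; risk in unexposed = 21/81 = 0.25926.
RR = 0.44059 / 0.25926 = 1.69943
The risk among the exposed is 1.70 times that among the unexposed.

1.699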